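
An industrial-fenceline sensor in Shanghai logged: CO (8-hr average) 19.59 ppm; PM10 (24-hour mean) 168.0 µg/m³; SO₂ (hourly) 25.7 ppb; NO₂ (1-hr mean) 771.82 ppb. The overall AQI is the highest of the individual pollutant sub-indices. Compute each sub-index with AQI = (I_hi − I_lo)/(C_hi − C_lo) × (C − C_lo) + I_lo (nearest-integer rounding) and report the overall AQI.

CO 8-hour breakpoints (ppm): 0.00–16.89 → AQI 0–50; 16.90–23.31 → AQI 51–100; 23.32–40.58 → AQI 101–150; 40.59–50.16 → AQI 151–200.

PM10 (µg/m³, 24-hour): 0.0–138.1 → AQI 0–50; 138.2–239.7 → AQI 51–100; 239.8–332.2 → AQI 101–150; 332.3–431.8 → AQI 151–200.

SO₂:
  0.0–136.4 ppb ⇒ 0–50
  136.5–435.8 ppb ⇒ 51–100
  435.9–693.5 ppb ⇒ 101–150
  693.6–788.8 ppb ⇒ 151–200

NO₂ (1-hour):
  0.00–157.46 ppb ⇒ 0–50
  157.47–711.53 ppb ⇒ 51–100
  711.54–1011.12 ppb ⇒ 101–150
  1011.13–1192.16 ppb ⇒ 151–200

CO: 19.59 lies in 16.90–23.31, so I_lo=51, I_hi=100, C_lo=16.90, C_hi=23.31.
(100−51)/(23.31−16.90) × (19.59−16.90) + 51 = 49/6.41 × 2.69 + 51 ≈ 71.56 → 72.
PM10 168.0: bracket 138.2–239.7 → index 51–100; slope 49/101.5, offset 29.8.
AQI = 51 + 49/101.5·29.8 ≈ 65.39 ⇒ 65.
SO₂: 25.7 lies in 0.0–136.4, so I_lo=0, I_hi=50, C_lo=0.0, C_hi=136.4.
(50−0)/(136.4−0.0) × (25.7−0.0) + 0 = 50/136.4 × 25.7 + 0 ≈ 9.42 → 9.
NO₂: 771.82 ∈ [711.54, 1011.12] ↔ index [101, 150].
101 + (771.82−711.54)·(150−101)/(1011.12−711.54) = 101 + 60.28·49/299.58 ≈ 110.86, so AQI = 111.
Sub-indices: CO→72, PM10→65, SO₂→9, NO₂→111. Overall AQI = max = 111; dominant pollutant is NO₂.

111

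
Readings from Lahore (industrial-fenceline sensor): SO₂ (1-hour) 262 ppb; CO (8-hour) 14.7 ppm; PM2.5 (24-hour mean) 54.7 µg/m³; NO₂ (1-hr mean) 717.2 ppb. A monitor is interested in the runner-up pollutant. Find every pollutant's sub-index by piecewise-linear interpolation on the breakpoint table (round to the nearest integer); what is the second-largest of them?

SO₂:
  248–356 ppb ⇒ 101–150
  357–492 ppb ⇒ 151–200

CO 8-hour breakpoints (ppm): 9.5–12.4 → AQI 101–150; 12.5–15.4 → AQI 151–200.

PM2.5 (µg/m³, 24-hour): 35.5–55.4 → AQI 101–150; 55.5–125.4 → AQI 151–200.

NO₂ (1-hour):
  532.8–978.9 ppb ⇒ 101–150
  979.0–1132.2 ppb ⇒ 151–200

148

SO₂: 262 ∈ [248, 356] ↔ index [101, 150].
101 + (262−248)·(150−101)/(356−248) = 101 + 14·49/108 ≈ 107.35, so AQI = 107.
CO: row 12.5–15.4 (AQI 151–200). (200−151)·(14.7−12.5)/(15.4−12.5) + 151 = 49·2.2/2.9 + 151 ≈ 188.17 → 188.
PM2.5: 54.7 ∈ [35.5, 55.4] ↔ index [101, 150].
101 + (54.7−35.5)·(150−101)/(55.4−35.5) = 101 + 19.2·49/19.9 ≈ 148.28, so AQI = 148.
NO₂: row 532.8–978.9 (AQI 101–150). (150−101)·(717.2−532.8)/(978.9−532.8) + 101 = 49·184.4/446.1 + 101 ≈ 121.25 → 121.
Sub-indices: SO₂→107, CO→188, PM2.5→148, NO₂→121. Ranked high→low: 188, 148, 121, 107. Second-highest sub-index = 148.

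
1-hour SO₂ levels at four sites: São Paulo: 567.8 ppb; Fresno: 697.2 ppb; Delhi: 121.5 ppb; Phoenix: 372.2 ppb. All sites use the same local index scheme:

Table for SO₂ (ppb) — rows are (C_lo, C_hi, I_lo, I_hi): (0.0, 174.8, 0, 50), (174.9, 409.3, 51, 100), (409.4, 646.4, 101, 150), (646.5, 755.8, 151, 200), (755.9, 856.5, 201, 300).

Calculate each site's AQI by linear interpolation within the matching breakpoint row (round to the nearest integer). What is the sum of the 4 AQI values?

435

São Paulo: row 409.4–646.4 (AQI 101–150). (150−101)·(567.8−409.4)/(646.4−409.4) + 101 = 49·158.4/237.0 + 101 ≈ 133.75 → 134.
Fresno: 697.2 lies in 646.5–755.8, so I_lo=151, I_hi=200, C_lo=646.5, C_hi=755.8.
(200−151)/(755.8−646.5) × (697.2−646.5) + 151 = 49/109.3 × 50.7 + 151 ≈ 173.73 → 174.
Delhi: 121.5 lies in 0.0–174.8, so I_lo=0, I_hi=50, C_lo=0.0, C_hi=174.8.
(50−0)/(174.8−0.0) × (121.5−0.0) + 0 = 50/174.8 × 121.5 + 0 ≈ 34.75 → 35.
Phoenix: row 174.9–409.3 (AQI 51–100). (100−51)·(372.2−174.9)/(409.3−174.9) + 51 = 49·197.3/234.4 + 51 ≈ 92.24 → 92.
AQIs: São Paulo=134, Fresno=174, Delhi=35, Phoenix=92. Sum = 134 + 174 + 35 + 92 = 435.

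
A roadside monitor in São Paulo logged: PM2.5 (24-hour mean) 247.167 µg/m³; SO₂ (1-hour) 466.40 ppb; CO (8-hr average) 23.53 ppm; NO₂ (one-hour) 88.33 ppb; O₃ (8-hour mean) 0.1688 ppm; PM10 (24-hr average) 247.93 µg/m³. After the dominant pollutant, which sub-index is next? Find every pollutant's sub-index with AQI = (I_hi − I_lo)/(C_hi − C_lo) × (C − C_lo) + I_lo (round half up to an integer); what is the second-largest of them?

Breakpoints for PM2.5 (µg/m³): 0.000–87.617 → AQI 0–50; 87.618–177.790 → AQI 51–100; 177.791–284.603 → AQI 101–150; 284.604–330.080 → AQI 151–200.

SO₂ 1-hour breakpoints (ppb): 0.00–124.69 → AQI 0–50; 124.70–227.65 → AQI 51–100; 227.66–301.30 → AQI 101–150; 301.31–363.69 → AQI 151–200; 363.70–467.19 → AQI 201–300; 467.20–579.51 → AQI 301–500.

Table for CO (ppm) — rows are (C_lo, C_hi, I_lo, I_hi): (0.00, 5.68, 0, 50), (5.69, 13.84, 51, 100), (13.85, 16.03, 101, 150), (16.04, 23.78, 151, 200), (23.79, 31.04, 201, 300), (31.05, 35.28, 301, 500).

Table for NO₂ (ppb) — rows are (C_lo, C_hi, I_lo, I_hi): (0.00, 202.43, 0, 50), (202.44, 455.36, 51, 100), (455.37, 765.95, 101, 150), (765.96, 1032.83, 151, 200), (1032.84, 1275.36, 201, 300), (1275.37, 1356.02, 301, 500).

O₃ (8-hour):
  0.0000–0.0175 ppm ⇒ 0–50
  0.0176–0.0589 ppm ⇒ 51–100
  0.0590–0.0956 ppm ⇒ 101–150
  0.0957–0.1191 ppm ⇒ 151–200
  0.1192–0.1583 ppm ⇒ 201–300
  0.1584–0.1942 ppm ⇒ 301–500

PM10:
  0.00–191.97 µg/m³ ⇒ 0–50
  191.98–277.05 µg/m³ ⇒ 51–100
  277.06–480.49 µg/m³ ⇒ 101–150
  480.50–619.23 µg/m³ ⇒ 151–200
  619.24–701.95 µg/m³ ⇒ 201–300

299

PM2.5: 247.167 ∈ [177.791, 284.603] ↔ index [101, 150].
101 + (247.167−177.791)·(150−101)/(284.603−177.791) = 101 + 69.376·49/106.812 ≈ 132.83, so AQI = 133.
SO₂: 466.40 ∈ [363.70, 467.19] ↔ index [201, 300].
201 + (466.40−363.70)·(300−201)/(467.19−363.70) = 201 + 102.70·99/103.49 ≈ 299.24, so AQI = 299.
CO 23.53: bracket 16.04–23.78 → index 151–200; slope 49/7.74, offset 7.49.
AQI = 151 + 49/7.74·7.49 ≈ 198.42 ⇒ 198.
NO₂: 88.33 lies in 0.00–202.43, so I_lo=0, I_hi=50, C_lo=0.00, C_hi=202.43.
(50−0)/(202.43−0.00) × (88.33−0.00) + 0 = 50/202.43 × 88.33 + 0 ≈ 21.82 → 22.
O₃: 0.1688 lies in 0.1584–0.1942, so I_lo=301, I_hi=500, C_lo=0.1584, C_hi=0.1942.
(500−301)/(0.1942−0.1584) × (0.1688−0.1584) + 301 = 199/0.0358 × 0.0104 + 301 ≈ 358.81 → 359.
PM10: 247.93 lies in 191.98–277.05, so I_lo=51, I_hi=100, C_lo=191.98, C_hi=277.05.
(100−51)/(277.05−191.98) × (247.93−191.98) + 51 = 49/85.07 × 55.95 + 51 ≈ 83.23 → 83.
Sub-indices: PM2.5→133, SO₂→299, CO→198, NO₂→22, O₃→359, PM10→83. Ranked high→low: 359, 299, 198, 133, 83, 22. Second-highest sub-index = 299.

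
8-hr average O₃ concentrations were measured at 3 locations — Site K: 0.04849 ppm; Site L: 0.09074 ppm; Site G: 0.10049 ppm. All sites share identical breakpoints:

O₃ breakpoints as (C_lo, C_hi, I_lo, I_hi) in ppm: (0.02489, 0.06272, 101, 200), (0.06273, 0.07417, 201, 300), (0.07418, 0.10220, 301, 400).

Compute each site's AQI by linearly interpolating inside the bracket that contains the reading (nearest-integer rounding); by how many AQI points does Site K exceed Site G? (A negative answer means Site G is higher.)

Site K 0.04849: bracket 0.02489–0.06272 → index 101–200; slope 99/0.03783, offset 0.02360.
AQI = 101 + 99/0.03783·0.02360 ≈ 162.76 ⇒ 163.
Site L 0.09074: bracket 0.07418–0.10220 → index 301–400; slope 99/0.02802, offset 0.01656.
AQI = 301 + 99/0.02802·0.01656 ≈ 359.51 ⇒ 360.
Site G: row 0.07418–0.10220 (AQI 301–400). (400−301)·(0.10049−0.07418)/(0.10220−0.07418) + 301 = 99·0.02631/0.02802 + 301 ≈ 393.96 → 394.
AQIs: Site K=163, Site L=360, Site G=394. Site K (163) − Site G (394) = -231.

-231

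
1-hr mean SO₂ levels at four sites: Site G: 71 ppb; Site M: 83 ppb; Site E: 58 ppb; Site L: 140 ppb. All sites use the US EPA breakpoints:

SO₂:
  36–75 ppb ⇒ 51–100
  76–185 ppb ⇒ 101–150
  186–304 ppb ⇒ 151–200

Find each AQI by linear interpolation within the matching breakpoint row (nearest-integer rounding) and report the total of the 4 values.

408

Site G: 71 lies in 36–75, so I_lo=51, I_hi=100, C_lo=36, C_hi=75.
(100−51)/(75−36) × (71−36) + 51 = 49/39 × 35 + 51 ≈ 94.97 → 95.
Site M 83: bracket 76–185 → index 101–150; slope 49/109, offset 7.
AQI = 101 + 49/109·7 ≈ 104.15 ⇒ 104.
Site E: 58 lies in 36–75, so I_lo=51, I_hi=100, C_lo=36, C_hi=75.
(100−51)/(75−36) × (58−36) + 51 = 49/39 × 22 + 51 ≈ 78.64 → 79.
Site L: 140 lies in 76–185, so I_lo=101, I_hi=150, C_lo=76, C_hi=185.
(150−101)/(185−76) × (140−76) + 101 = 49/109 × 64 + 101 ≈ 129.77 → 130.
AQIs: Site G=95, Site M=104, Site E=79, Site L=130. Sum = 95 + 104 + 79 + 130 = 408.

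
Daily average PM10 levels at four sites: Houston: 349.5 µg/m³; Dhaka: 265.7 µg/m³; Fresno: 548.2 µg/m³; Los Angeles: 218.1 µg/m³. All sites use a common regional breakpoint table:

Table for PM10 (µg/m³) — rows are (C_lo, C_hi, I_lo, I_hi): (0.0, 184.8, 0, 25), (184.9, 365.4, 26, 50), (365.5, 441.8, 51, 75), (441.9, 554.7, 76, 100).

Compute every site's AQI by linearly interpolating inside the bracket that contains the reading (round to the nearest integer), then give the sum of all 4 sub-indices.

214

Houston 349.5: bracket 184.9–365.4 → index 26–50; slope 24/180.5, offset 164.6.
AQI = 26 + 24/180.5·164.6 ≈ 47.89 ⇒ 48.
Dhaka: 265.7 ∈ [184.9, 365.4] ↔ index [26, 50].
26 + (265.7−184.9)·(50−26)/(365.4−184.9) = 26 + 80.8·24/180.5 ≈ 36.74, so AQI = 37.
Fresno 548.2: bracket 441.9–554.7 → index 76–100; slope 24/112.8, offset 106.3.
AQI = 76 + 24/112.8·106.3 ≈ 98.62 ⇒ 99.
Los Angeles 218.1: bracket 184.9–365.4 → index 26–50; slope 24/180.5, offset 33.2.
AQI = 26 + 24/180.5·33.2 ≈ 30.41 ⇒ 30.
AQIs: Houston=48, Dhaka=37, Fresno=99, Los Angeles=30. Sum = 48 + 37 + 99 + 30 = 214.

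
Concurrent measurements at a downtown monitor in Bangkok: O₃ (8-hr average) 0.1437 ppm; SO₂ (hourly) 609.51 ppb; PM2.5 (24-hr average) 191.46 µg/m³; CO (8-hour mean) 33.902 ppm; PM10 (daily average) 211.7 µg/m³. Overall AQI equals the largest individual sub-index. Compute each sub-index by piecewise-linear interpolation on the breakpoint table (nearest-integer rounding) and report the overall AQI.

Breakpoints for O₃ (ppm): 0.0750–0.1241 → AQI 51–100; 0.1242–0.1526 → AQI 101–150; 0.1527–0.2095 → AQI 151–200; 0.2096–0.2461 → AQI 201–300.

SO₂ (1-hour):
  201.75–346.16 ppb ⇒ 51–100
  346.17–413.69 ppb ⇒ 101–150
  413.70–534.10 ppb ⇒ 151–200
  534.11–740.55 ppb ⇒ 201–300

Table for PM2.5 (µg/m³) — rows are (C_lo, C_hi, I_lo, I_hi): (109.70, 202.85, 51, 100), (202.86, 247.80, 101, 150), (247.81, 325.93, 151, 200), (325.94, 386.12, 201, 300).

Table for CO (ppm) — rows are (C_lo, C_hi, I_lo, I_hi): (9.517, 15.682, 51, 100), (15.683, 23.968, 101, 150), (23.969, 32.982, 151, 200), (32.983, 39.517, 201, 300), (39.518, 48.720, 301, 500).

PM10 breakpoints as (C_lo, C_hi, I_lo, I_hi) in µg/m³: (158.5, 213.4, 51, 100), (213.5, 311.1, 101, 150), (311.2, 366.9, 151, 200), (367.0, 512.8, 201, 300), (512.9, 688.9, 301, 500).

O₃: 0.1437 ∈ [0.1242, 0.1526] ↔ index [101, 150].
101 + (0.1437−0.1242)·(150−101)/(0.1526−0.1242) = 101 + 0.0195·49/0.0284 ≈ 134.64, so AQI = 135.
SO₂ 609.51: bracket 534.11–740.55 → index 201–300; slope 99/206.44, offset 75.40.
AQI = 201 + 99/206.44·75.40 ≈ 237.16 ⇒ 237.
PM2.5: 191.46 ∈ [109.70, 202.85] ↔ index [51, 100].
51 + (191.46−109.70)·(100−51)/(202.85−109.70) = 51 + 81.76·49/93.15 ≈ 94.01, so AQI = 94.
CO: 33.902 ∈ [32.983, 39.517] ↔ index [201, 300].
201 + (33.902−32.983)·(300−201)/(39.517−32.983) = 201 + 0.919·99/6.534 ≈ 214.92, so AQI = 215.
PM10: 211.7 ∈ [158.5, 213.4] ↔ index [51, 100].
51 + (211.7−158.5)·(100−51)/(213.4−158.5) = 51 + 53.2·49/54.9 ≈ 98.48, so AQI = 98.
Sub-indices: O₃→135, SO₂→237, PM2.5→94, CO→215, PM10→98. Overall AQI = max = 237; dominant pollutant is SO₂.

237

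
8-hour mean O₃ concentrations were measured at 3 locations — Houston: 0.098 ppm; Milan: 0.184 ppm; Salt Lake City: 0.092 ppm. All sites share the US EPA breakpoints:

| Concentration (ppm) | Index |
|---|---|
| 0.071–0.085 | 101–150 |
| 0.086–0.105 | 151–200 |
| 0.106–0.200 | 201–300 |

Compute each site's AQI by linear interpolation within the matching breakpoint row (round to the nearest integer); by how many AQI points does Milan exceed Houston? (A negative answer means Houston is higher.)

101

Houston 0.098: bracket 0.086–0.105 → index 151–200; slope 49/0.019, offset 0.012.
AQI = 151 + 49/0.019·0.012 ≈ 181.95 ⇒ 182.
Milan: 0.184 ∈ [0.106, 0.200] ↔ index [201, 300].
201 + (0.184−0.106)·(300−201)/(0.200−0.106) = 201 + 0.078·99/0.094 ≈ 283.15, so AQI = 283.
Salt Lake City: row 0.086–0.105 (AQI 151–200). (200−151)·(0.092−0.086)/(0.105−0.086) + 151 = 49·0.006/0.019 + 151 ≈ 166.47 → 166.
AQIs: Houston=182, Milan=283, Salt Lake City=166. Milan (283) − Houston (182) = 101.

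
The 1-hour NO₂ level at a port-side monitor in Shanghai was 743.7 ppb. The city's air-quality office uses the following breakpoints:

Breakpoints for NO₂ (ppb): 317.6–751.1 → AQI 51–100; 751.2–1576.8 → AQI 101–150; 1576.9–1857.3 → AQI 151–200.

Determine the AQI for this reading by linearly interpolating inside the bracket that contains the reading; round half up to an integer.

NO₂ 743.7: bracket 317.6–751.1 → index 51–100; slope 49/433.5, offset 426.1.
AQI = 51 + 49/433.5·426.1 ≈ 99.16 ⇒ 99.
AQI 99 falls in the Moderate category.

99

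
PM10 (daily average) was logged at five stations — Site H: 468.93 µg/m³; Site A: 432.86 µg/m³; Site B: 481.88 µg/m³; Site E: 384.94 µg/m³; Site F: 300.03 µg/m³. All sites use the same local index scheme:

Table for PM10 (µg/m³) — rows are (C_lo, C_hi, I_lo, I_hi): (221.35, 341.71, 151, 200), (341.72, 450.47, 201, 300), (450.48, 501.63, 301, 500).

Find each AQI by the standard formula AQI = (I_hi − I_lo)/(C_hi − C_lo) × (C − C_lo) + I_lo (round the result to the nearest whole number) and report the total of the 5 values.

Site H: 468.93 lies in 450.48–501.63, so I_lo=301, I_hi=500, C_lo=450.48, C_hi=501.63.
(500−301)/(501.63−450.48) × (468.93−450.48) + 301 = 199/51.15 × 18.45 + 301 ≈ 372.78 → 373.
Site A: row 341.72–450.47 (AQI 201–300). (300−201)·(432.86−341.72)/(450.47−341.72) + 201 = 99·91.14/108.75 + 201 ≈ 283.97 → 284.
Site B: row 450.48–501.63 (AQI 301–500). (500−301)·(481.88−450.48)/(501.63−450.48) + 301 = 199·31.40/51.15 + 301 ≈ 423.16 → 423.
Site E: 384.94 lies in 341.72–450.47, so I_lo=201, I_hi=300, C_lo=341.72, C_hi=450.47.
(300−201)/(450.47−341.72) × (384.94−341.72) + 201 = 99/108.75 × 43.22 + 201 ≈ 240.35 → 240.
Site F: 300.03 ∈ [221.35, 341.71] ↔ index [151, 200].
151 + (300.03−221.35)·(200−151)/(341.71−221.35) = 151 + 78.68·49/120.36 ≈ 183.03, so AQI = 183.
AQIs: Site H=373, Site A=284, Site B=423, Site E=240, Site F=183. Sum = 373 + 284 + 423 + 240 + 183 = 1503.

1503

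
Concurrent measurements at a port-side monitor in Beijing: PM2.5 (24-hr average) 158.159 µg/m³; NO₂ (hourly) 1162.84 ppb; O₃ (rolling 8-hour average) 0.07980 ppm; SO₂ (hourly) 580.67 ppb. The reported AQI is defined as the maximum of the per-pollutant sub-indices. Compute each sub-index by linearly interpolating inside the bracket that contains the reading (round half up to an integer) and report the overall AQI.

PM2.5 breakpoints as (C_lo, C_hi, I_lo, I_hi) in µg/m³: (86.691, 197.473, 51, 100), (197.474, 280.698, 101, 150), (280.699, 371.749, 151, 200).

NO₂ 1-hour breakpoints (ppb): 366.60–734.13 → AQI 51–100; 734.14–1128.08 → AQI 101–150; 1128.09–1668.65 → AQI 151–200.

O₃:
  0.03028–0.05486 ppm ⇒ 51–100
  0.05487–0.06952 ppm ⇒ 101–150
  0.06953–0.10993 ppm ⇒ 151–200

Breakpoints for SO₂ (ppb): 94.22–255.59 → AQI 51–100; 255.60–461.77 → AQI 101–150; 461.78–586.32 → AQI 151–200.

PM2.5: 158.159 lies in 86.691–197.473, so I_lo=51, I_hi=100, C_lo=86.691, C_hi=197.473.
(100−51)/(197.473−86.691) × (158.159−86.691) + 51 = 49/110.782 × 71.468 + 51 ≈ 82.61 → 83.
NO₂ 1162.84: bracket 1128.09–1668.65 → index 151–200; slope 49/540.56, offset 34.75.
AQI = 151 + 49/540.56·34.75 ≈ 154.15 ⇒ 154.
O₃: row 0.06953–0.10993 (AQI 151–200). (200−151)·(0.07980−0.06953)/(0.10993−0.06953) + 151 = 49·0.01027/0.04040 + 151 ≈ 163.46 → 163.
SO₂ 580.67: bracket 461.78–586.32 → index 151–200; slope 49/124.54, offset 118.89.
AQI = 151 + 49/124.54·118.89 ≈ 197.78 ⇒ 198.
Sub-indices: PM2.5→83, NO₂→154, O₃→163, SO₂→198. Overall AQI = max = 198; dominant pollutant is SO₂.

198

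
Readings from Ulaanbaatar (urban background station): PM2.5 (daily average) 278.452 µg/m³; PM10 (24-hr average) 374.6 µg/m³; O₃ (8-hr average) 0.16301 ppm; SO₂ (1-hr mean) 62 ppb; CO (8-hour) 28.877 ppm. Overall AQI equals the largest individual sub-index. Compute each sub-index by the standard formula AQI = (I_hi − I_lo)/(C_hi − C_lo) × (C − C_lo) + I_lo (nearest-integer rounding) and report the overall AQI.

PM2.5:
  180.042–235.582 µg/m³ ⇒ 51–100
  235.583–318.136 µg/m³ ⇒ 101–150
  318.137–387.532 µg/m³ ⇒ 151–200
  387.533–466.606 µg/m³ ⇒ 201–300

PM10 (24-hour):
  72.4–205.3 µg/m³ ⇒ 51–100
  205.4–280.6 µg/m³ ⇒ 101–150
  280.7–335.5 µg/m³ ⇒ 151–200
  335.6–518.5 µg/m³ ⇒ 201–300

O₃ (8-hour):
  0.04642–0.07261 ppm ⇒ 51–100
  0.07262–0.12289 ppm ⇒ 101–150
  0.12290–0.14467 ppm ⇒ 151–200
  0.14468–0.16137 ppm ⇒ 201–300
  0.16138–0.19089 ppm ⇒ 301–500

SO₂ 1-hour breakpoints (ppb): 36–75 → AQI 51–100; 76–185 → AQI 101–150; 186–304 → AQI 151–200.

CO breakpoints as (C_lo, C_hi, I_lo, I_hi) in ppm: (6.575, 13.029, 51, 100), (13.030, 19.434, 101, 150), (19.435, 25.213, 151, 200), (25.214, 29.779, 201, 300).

PM2.5 278.452: bracket 235.583–318.136 → index 101–150; slope 49/82.553, offset 42.869.
AQI = 101 + 49/82.553·42.869 ≈ 126.45 ⇒ 126.
PM10: 374.6 ∈ [335.6, 518.5] ↔ index [201, 300].
201 + (374.6−335.6)·(300−201)/(518.5−335.6) = 201 + 39.0·99/182.9 ≈ 222.11, so AQI = 222.
O₃: 0.16301 ∈ [0.16138, 0.19089] ↔ index [301, 500].
301 + (0.16301−0.16138)·(500−301)/(0.19089−0.16138) = 301 + 0.00163·199/0.02951 ≈ 311.99, so AQI = 312.
SO₂ 62: bracket 36–75 → index 51–100; slope 49/39, offset 26.
AQI = 51 + 49/39·26 ≈ 83.67 ⇒ 84.
CO: 28.877 lies in 25.214–29.779, so I_lo=201, I_hi=300, C_lo=25.214, C_hi=29.779.
(300−201)/(29.779−25.214) × (28.877−25.214) + 201 = 99/4.565 × 3.663 + 201 ≈ 280.44 → 280.
Sub-indices: PM2.5→126, PM10→222, O₃→312, SO₂→84, CO→280. Overall AQI = max = 312; dominant pollutant is O₃.

312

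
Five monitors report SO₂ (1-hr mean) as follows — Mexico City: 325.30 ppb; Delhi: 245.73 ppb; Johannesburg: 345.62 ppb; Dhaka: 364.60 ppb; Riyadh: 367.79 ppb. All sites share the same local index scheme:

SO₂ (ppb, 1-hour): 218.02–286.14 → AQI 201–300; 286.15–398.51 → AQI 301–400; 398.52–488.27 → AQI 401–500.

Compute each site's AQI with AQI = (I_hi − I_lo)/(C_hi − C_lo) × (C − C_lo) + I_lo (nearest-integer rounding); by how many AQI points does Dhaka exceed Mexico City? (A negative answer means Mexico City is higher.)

Mexico City: 325.30 ∈ [286.15, 398.51] ↔ index [301, 400].
301 + (325.30−286.15)·(400−301)/(398.51−286.15) = 301 + 39.15·99/112.36 ≈ 335.49, so AQI = 335.
Delhi: 245.73 lies in 218.02–286.14, so I_lo=201, I_hi=300, C_lo=218.02, C_hi=286.14.
(300−201)/(286.14−218.02) × (245.73−218.02) + 201 = 99/68.12 × 27.71 + 201 ≈ 241.27 → 241.
Johannesburg: row 286.15–398.51 (AQI 301–400). (400−301)·(345.62−286.15)/(398.51−286.15) + 301 = 99·59.47/112.36 + 301 ≈ 353.40 → 353.
Dhaka 364.60: bracket 286.15–398.51 → index 301–400; slope 99/112.36, offset 78.45.
AQI = 301 + 99/112.36·78.45 ≈ 370.12 ⇒ 370.
Riyadh 367.79: bracket 286.15–398.51 → index 301–400; slope 99/112.36, offset 81.64.
AQI = 301 + 99/112.36·81.64 ≈ 372.93 ⇒ 373.
AQIs: Mexico City=335, Delhi=241, Johannesburg=353, Dhaka=370, Riyadh=373. Dhaka (370) − Mexico City (335) = 35.

35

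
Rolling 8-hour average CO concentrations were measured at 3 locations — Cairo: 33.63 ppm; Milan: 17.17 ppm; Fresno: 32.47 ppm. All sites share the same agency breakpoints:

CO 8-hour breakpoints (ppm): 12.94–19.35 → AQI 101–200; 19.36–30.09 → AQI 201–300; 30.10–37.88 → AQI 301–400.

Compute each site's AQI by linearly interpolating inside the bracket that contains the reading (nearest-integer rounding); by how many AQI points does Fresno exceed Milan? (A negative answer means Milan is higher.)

165

Cairo: 33.63 ∈ [30.10, 37.88] ↔ index [301, 400].
301 + (33.63−30.10)·(400−301)/(37.88−30.10) = 301 + 3.53·99/7.78 ≈ 345.92, so AQI = 346.
Milan: row 12.94–19.35 (AQI 101–200). (200−101)·(17.17−12.94)/(19.35−12.94) + 101 = 99·4.23/6.41 + 101 ≈ 166.33 → 166.
Fresno 32.47: bracket 30.10–37.88 → index 301–400; slope 99/7.78, offset 2.37.
AQI = 301 + 99/7.78·2.37 ≈ 331.16 ⇒ 331.
AQIs: Cairo=346, Milan=166, Fresno=331. Fresno (331) − Milan (166) = 165.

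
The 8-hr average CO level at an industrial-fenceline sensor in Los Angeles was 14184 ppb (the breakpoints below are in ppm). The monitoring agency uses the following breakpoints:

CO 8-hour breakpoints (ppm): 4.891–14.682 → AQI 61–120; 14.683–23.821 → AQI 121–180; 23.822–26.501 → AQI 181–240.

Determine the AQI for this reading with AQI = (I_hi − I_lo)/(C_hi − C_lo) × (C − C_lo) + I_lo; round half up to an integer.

117

Convert: 14184 ppb = 14.184 ppm.
CO: row 4.891–14.682 (AQI 61–120). (120−61)·(14.184−4.891)/(14.682−4.891) + 61 = 59·9.293/9.791 + 61 ≈ 117.00 → 117.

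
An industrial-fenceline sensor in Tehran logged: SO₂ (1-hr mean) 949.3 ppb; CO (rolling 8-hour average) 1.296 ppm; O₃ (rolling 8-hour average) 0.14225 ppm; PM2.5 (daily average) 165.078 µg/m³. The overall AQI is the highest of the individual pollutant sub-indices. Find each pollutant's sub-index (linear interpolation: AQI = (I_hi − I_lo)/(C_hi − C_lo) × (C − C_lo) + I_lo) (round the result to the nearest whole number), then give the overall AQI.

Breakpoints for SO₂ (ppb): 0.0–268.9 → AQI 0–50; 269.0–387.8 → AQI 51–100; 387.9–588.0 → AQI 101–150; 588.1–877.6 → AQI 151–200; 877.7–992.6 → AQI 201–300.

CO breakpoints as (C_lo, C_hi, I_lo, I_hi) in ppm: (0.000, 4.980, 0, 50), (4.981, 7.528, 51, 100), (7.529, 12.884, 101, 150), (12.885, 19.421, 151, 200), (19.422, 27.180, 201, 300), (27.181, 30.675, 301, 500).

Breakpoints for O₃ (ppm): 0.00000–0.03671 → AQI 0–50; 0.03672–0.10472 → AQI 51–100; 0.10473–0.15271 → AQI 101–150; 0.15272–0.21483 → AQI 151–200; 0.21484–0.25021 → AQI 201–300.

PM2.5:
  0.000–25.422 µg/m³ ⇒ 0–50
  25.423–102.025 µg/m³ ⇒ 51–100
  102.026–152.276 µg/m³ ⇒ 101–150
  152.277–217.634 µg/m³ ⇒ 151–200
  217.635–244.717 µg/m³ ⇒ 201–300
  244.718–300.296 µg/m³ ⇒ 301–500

263

SO₂: 949.3 ∈ [877.7, 992.6] ↔ index [201, 300].
201 + (949.3−877.7)·(300−201)/(992.6−877.7) = 201 + 71.6·99/114.9 ≈ 262.69, so AQI = 263.
CO: 1.296 lies in 0.000–4.980, so I_lo=0, I_hi=50, C_lo=0.000, C_hi=4.980.
(50−0)/(4.980−0.000) × (1.296−0.000) + 0 = 50/4.980 × 1.296 + 0 ≈ 13.01 → 13.
O₃: 0.14225 lies in 0.10473–0.15271, so I_lo=101, I_hi=150, C_lo=0.10473, C_hi=0.15271.
(150−101)/(0.15271−0.10473) × (0.14225−0.10473) + 101 = 49/0.04798 × 0.03752 + 101 ≈ 139.32 → 139.
PM2.5: 165.078 ∈ [152.277, 217.634] ↔ index [151, 200].
151 + (165.078−152.277)·(200−151)/(217.634−152.277) = 151 + 12.801·49/65.357 ≈ 160.60, so AQI = 161.
Sub-indices: SO₂→263, CO→13, O₃→139, PM2.5→161. Overall AQI = max = 263; dominant pollutant is SO₂.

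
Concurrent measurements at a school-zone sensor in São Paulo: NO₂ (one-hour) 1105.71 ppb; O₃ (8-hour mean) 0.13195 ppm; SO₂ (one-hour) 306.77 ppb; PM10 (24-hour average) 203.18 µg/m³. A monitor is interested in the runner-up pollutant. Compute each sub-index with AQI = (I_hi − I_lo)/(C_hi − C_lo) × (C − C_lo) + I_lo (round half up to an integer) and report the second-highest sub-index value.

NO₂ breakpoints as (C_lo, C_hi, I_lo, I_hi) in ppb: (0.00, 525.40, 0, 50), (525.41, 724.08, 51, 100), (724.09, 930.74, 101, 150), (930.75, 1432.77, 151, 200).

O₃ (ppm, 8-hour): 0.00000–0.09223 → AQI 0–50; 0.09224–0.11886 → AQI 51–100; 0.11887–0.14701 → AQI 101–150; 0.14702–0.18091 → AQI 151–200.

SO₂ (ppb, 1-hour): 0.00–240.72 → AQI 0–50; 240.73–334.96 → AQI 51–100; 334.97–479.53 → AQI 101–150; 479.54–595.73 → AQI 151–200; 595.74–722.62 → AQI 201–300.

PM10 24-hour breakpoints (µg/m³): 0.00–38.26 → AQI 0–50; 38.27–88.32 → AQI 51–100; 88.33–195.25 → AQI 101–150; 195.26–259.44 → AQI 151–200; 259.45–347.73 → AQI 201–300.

NO₂: 1105.71 ∈ [930.75, 1432.77] ↔ index [151, 200].
151 + (1105.71−930.75)·(200−151)/(1432.77−930.75) = 151 + 174.96·49/502.02 ≈ 168.08, so AQI = 168.
O₃: 0.13195 ∈ [0.11887, 0.14701] ↔ index [101, 150].
101 + (0.13195−0.11887)·(150−101)/(0.14701−0.11887) = 101 + 0.01308·49/0.02814 ≈ 123.78, so AQI = 124.
SO₂ 306.77: bracket 240.73–334.96 → index 51–100; slope 49/94.23, offset 66.04.
AQI = 51 + 49/94.23·66.04 ≈ 85.34 ⇒ 85.
PM10: 203.18 lies in 195.26–259.44, so I_lo=151, I_hi=200, C_lo=195.26, C_hi=259.44.
(200−151)/(259.44−195.26) × (203.18−195.26) + 151 = 49/64.18 × 7.92 + 151 ≈ 157.05 → 157.
Sub-indices: NO₂→168, O₃→124, SO₂→85, PM10→157. Ranked high→low: 168, 157, 124, 85. Second-highest sub-index = 157.

157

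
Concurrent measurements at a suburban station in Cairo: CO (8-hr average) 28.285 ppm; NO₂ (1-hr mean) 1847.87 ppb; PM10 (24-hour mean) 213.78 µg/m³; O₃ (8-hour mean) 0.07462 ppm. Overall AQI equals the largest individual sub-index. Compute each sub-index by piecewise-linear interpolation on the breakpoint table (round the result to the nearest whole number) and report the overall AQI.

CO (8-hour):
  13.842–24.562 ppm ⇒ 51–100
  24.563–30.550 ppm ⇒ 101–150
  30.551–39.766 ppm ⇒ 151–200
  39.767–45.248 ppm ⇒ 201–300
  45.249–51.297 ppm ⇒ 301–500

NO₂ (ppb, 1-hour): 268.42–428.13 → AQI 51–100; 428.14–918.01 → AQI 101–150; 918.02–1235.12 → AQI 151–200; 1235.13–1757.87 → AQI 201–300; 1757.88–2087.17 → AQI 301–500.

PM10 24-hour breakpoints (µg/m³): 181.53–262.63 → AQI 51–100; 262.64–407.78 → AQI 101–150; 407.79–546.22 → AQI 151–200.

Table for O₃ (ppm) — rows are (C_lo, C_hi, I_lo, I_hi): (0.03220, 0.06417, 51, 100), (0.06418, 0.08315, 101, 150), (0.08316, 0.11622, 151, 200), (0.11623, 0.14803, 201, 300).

355

CO: row 24.563–30.550 (AQI 101–150). (150−101)·(28.285−24.563)/(30.550−24.563) + 101 = 49·3.722/5.987 + 101 ≈ 131.46 → 131.
NO₂: 1847.87 ∈ [1757.88, 2087.17] ↔ index [301, 500].
301 + (1847.87−1757.88)·(500−301)/(2087.17−1757.88) = 301 + 89.99·199/329.29 ≈ 355.38, so AQI = 355.
PM10 213.78: bracket 181.53–262.63 → index 51–100; slope 49/81.10, offset 32.25.
AQI = 51 + 49/81.10·32.25 ≈ 70.49 ⇒ 70.
O₃: 0.07462 lies in 0.06418–0.08315, so I_lo=101, I_hi=150, C_lo=0.06418, C_hi=0.08315.
(150−101)/(0.08315−0.06418) × (0.07462−0.06418) + 101 = 49/0.01897 × 0.01044 + 101 ≈ 127.97 → 128.
Sub-indices: CO→131, NO₂→355, PM10→70, O₃→128. Overall AQI = max = 355; dominant pollutant is NO₂.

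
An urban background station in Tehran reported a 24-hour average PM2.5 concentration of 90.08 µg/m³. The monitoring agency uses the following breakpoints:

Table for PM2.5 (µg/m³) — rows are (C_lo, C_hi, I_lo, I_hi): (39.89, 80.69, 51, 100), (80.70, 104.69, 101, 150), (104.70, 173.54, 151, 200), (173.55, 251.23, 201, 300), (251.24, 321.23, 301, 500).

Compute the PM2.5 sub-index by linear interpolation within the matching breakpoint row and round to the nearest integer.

120

PM2.5: row 80.70–104.69 (AQI 101–150). (150−101)·(90.08−80.70)/(104.69−80.70) + 101 = 49·9.38/23.99 + 101 ≈ 120.16 → 120.
AQI 120 falls in the Unhealthy for Sensitive Groups category.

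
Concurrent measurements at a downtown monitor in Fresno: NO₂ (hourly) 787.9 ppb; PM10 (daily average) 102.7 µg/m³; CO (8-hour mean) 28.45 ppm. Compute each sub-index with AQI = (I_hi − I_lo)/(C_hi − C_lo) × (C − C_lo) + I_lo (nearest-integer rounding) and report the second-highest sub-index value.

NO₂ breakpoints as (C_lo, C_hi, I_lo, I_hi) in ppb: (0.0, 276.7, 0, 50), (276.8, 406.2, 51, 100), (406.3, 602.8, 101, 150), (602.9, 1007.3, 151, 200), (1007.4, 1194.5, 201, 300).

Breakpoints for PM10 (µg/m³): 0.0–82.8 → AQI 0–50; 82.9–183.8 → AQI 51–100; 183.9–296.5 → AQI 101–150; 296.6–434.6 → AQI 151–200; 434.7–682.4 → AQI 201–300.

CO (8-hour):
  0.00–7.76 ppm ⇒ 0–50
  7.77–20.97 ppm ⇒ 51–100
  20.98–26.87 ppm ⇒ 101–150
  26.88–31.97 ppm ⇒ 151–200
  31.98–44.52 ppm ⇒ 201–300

166

NO₂ 787.9: bracket 602.9–1007.3 → index 151–200; slope 49/404.4, offset 185.0.
AQI = 151 + 49/404.4·185.0 ≈ 173.42 ⇒ 173.
PM10 102.7: bracket 82.9–183.8 → index 51–100; slope 49/100.9, offset 19.8.
AQI = 51 + 49/100.9·19.8 ≈ 60.62 ⇒ 61.
CO: 28.45 ∈ [26.88, 31.97] ↔ index [151, 200].
151 + (28.45−26.88)·(200−151)/(31.97−26.88) = 151 + 1.57·49/5.09 ≈ 166.11, so AQI = 166.
Sub-indices: NO₂→173, PM10→61, CO→166. Ranked high→low: 173, 166, 61. Second-highest sub-index = 166.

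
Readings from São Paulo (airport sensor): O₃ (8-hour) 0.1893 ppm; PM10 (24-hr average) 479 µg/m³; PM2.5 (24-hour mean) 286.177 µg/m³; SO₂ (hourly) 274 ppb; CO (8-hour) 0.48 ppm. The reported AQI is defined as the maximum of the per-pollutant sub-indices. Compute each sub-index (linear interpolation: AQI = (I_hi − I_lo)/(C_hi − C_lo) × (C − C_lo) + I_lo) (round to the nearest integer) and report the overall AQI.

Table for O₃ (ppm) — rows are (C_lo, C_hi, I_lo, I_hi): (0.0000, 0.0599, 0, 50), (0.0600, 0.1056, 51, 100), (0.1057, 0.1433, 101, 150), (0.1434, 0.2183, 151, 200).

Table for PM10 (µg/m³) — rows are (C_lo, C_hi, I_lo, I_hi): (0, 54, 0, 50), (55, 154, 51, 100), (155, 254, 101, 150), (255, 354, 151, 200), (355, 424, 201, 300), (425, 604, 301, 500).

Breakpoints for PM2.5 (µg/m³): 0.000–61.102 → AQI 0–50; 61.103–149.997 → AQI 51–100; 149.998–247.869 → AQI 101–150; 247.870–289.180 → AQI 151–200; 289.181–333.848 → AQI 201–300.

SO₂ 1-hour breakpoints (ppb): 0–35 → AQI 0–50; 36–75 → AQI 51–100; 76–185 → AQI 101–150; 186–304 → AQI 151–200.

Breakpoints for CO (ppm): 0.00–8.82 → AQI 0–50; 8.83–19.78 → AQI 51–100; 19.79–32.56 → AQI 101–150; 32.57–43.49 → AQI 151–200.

O₃: row 0.1434–0.2183 (AQI 151–200). (200−151)·(0.1893−0.1434)/(0.2183−0.1434) + 151 = 49·0.0459/0.0749 + 151 ≈ 181.03 → 181.
PM10: 479 ∈ [425, 604] ↔ index [301, 500].
301 + (479−425)·(500−301)/(604−425) = 301 + 54·199/179 ≈ 361.03, so AQI = 361.
PM2.5: 286.177 lies in 247.870–289.180, so I_lo=151, I_hi=200, C_lo=247.870, C_hi=289.180.
(200−151)/(289.180−247.870) × (286.177−247.870) + 151 = 49/41.310 × 38.307 + 151 ≈ 196.44 → 196.
SO₂: row 186–304 (AQI 151–200). (200−151)·(274−186)/(304−186) + 151 = 49·88/118 + 151 ≈ 187.54 → 188.
CO: 0.48 lies in 0.00–8.82, so I_lo=0, I_hi=50, C_lo=0.00, C_hi=8.82.
(50−0)/(8.82−0.00) × (0.48−0.00) + 0 = 50/8.82 × 0.48 + 0 ≈ 2.72 → 3.
Sub-indices: O₃→181, PM10→361, PM2.5→196, SO₂→188, CO→3. Overall AQI = max = 361; dominant pollutant is PM10.

361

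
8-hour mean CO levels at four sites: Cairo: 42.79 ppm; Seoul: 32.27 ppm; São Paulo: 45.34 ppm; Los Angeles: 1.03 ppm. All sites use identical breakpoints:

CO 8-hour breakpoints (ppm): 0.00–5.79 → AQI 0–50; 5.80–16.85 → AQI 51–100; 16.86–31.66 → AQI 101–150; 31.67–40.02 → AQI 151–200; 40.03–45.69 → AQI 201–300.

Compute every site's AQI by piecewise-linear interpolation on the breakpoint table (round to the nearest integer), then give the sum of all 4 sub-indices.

Cairo 42.79: bracket 40.03–45.69 → index 201–300; slope 99/5.66, offset 2.76.
AQI = 201 + 99/5.66·2.76 ≈ 249.28 ⇒ 249.
Seoul: row 31.67–40.02 (AQI 151–200). (200−151)·(32.27−31.67)/(40.02−31.67) + 151 = 49·0.60/8.35 + 151 ≈ 154.52 → 155.
São Paulo: 45.34 ∈ [40.03, 45.69] ↔ index [201, 300].
201 + (45.34−40.03)·(300−201)/(45.69−40.03) = 201 + 5.31·99/5.66 ≈ 293.88, so AQI = 294.
Los Angeles: 1.03 ∈ [0.00, 5.79] ↔ index [0, 50].
0 + (1.03−0.00)·(50−0)/(5.79−0.00) = 0 + 1.03·50/5.79 ≈ 8.89, so AQI = 9.
AQIs: Cairo=249, Seoul=155, São Paulo=294, Los Angeles=9. Sum = 249 + 155 + 294 + 9 = 707.

707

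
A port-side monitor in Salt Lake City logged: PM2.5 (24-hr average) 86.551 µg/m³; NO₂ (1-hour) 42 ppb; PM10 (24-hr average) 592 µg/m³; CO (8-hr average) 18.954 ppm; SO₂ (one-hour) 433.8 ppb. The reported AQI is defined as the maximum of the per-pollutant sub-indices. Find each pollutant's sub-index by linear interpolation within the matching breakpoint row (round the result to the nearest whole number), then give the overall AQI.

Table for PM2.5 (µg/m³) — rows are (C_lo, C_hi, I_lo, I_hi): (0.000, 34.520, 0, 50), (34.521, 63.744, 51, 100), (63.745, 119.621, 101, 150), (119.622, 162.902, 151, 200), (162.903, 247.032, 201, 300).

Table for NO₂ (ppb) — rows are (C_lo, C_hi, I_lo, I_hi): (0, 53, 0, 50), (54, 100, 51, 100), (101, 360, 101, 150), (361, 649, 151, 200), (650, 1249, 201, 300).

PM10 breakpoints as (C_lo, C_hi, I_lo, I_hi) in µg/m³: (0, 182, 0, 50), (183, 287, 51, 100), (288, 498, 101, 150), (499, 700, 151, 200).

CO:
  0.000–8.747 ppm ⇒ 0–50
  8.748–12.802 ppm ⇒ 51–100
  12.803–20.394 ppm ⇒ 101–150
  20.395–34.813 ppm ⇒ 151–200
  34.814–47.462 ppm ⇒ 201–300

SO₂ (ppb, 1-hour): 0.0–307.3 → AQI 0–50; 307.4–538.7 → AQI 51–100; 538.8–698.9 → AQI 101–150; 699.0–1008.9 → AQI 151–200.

174

PM2.5: 86.551 ∈ [63.745, 119.621] ↔ index [101, 150].
101 + (86.551−63.745)·(150−101)/(119.621−63.745) = 101 + 22.806·49/55.876 ≈ 121.00, so AQI = 121.
NO₂ 42: bracket 0–53 → index 0–50; slope 50/53, offset 42.
AQI = 0 + 50/53·42 ≈ 39.62 ⇒ 40.
PM10: 592 lies in 499–700, so I_lo=151, I_hi=200, C_lo=499, C_hi=700.
(200−151)/(700−499) × (592−499) + 151 = 49/201 × 93 + 151 ≈ 173.67 → 174.
CO: row 12.803–20.394 (AQI 101–150). (150−101)·(18.954−12.803)/(20.394−12.803) + 101 = 49·6.151/7.591 + 101 ≈ 140.70 → 141.
SO₂: row 307.4–538.7 (AQI 51–100). (100−51)·(433.8−307.4)/(538.7−307.4) + 51 = 49·126.4/231.3 + 51 ≈ 77.78 → 78.
Sub-indices: PM2.5→121, NO₂→40, PM10→174, CO→141, SO₂→78. Overall AQI = max = 174; dominant pollutant is PM10.
AQI 174: Unhealthy.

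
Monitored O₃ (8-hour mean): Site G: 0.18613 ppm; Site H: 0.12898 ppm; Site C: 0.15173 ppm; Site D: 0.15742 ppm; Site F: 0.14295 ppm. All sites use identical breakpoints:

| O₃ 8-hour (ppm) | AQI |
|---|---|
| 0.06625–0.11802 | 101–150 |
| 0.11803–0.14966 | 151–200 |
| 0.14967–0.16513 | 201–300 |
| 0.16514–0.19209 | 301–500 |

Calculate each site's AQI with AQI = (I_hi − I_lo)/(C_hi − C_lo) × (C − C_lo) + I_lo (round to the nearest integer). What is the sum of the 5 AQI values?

1279

Site G: 0.18613 lies in 0.16514–0.19209, so I_lo=301, I_hi=500, C_lo=0.16514, C_hi=0.19209.
(500−301)/(0.19209−0.16514) × (0.18613−0.16514) + 301 = 199/0.02695 × 0.02099 + 301 ≈ 455.99 → 456.
Site H: 0.12898 ∈ [0.11803, 0.14966] ↔ index [151, 200].
151 + (0.12898−0.11803)·(200−151)/(0.14966−0.11803) = 151 + 0.01095·49/0.03163 ≈ 167.96, so AQI = 168.
Site C: 0.15173 ∈ [0.14967, 0.16513] ↔ index [201, 300].
201 + (0.15173−0.14967)·(300−201)/(0.16513−0.14967) = 201 + 0.00206·99/0.01546 ≈ 214.19, so AQI = 214.
Site D: 0.15742 ∈ [0.14967, 0.16513] ↔ index [201, 300].
201 + (0.15742−0.14967)·(300−201)/(0.16513−0.14967) = 201 + 0.00775·99/0.01546 ≈ 250.63, so AQI = 251.
Site F: 0.14295 ∈ [0.11803, 0.14966] ↔ index [151, 200].
151 + (0.14295−0.11803)·(200−151)/(0.14966−0.11803) = 151 + 0.02492·49/0.03163 ≈ 189.61, so AQI = 190.
AQIs: Site G=456, Site H=168, Site C=214, Site D=251, Site F=190. Sum = 456 + 168 + 214 + 251 + 190 = 1279.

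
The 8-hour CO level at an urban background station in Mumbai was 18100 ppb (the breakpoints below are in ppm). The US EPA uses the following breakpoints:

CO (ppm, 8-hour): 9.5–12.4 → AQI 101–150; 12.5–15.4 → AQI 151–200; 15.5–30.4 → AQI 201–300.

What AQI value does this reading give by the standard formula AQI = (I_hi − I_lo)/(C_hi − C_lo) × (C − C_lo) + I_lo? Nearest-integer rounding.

218

Convert: 18100 ppb = 18.1 ppm.
CO: 18.1 ∈ [15.5, 30.4] ↔ index [201, 300].
201 + (18.1−15.5)·(300−201)/(30.4−15.5) = 201 + 2.6·99/14.9 ≈ 218.28, so AQI = 218.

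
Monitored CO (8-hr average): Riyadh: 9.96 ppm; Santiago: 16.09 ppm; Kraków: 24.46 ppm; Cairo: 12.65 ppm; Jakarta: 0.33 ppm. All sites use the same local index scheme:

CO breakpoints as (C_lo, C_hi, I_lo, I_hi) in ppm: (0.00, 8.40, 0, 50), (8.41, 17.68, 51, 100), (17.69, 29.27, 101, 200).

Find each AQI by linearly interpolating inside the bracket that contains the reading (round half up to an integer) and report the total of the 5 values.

Riyadh 9.96: bracket 8.41–17.68 → index 51–100; slope 49/9.27, offset 1.55.
AQI = 51 + 49/9.27·1.55 ≈ 59.19 ⇒ 59.
Santiago 16.09: bracket 8.41–17.68 → index 51–100; slope 49/9.27, offset 7.68.
AQI = 51 + 49/9.27·7.68 ≈ 91.60 ⇒ 92.
Kraków: 24.46 lies in 17.69–29.27, so I_lo=101, I_hi=200, C_lo=17.69, C_hi=29.27.
(200−101)/(29.27−17.69) × (24.46−17.69) + 101 = 99/11.58 × 6.77 + 101 ≈ 158.88 → 159.
Cairo: row 8.41–17.68 (AQI 51–100). (100−51)·(12.65−8.41)/(17.68−8.41) + 51 = 49·4.24/9.27 + 51 ≈ 73.41 → 73.
Jakarta: 0.33 lies in 0.00–8.40, so I_lo=0, I_hi=50, C_lo=0.00, C_hi=8.40.
(50−0)/(8.40−0.00) × (0.33−0.00) + 0 = 50/8.40 × 0.33 + 0 ≈ 1.96 → 2.
AQIs: Riyadh=59, Santiago=92, Kraków=159, Cairo=73, Jakarta=2. Sum = 59 + 92 + 159 + 73 + 2 = 385.

385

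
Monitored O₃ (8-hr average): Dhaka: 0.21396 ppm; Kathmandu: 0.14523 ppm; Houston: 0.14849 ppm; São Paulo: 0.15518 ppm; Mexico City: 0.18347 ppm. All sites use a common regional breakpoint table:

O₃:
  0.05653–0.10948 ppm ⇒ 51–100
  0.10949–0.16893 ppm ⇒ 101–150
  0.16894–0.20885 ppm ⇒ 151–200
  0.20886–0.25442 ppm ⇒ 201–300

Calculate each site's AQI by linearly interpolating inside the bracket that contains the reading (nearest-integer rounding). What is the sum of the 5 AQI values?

783

Dhaka: row 0.20886–0.25442 (AQI 201–300). (300−201)·(0.21396−0.20886)/(0.25442−0.20886) + 201 = 99·0.00510/0.04556 + 201 ≈ 212.08 → 212.
Kathmandu: 0.14523 lies in 0.10949–0.16893, so I_lo=101, I_hi=150, C_lo=0.10949, C_hi=0.16893.
(150−101)/(0.16893−0.10949) × (0.14523−0.10949) + 101 = 49/0.05944 × 0.03574 + 101 ≈ 130.46 → 130.
Houston 0.14849: bracket 0.10949–0.16893 → index 101–150; slope 49/0.05944, offset 0.03900.
AQI = 101 + 49/0.05944·0.03900 ≈ 133.15 ⇒ 133.
São Paulo 0.15518: bracket 0.10949–0.16893 → index 101–150; slope 49/0.05944, offset 0.04569.
AQI = 101 + 49/0.05944·0.04569 ≈ 138.67 ⇒ 139.
Mexico City: 0.18347 ∈ [0.16894, 0.20885] ↔ index [151, 200].
151 + (0.18347−0.16894)·(200−151)/(0.20885−0.16894) = 151 + 0.01453·49/0.03991 ≈ 168.84, so AQI = 169.
AQIs: Dhaka=212, Kathmandu=130, Houston=133, São Paulo=139, Mexico City=169. Sum = 212 + 130 + 133 + 139 + 169 = 783.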